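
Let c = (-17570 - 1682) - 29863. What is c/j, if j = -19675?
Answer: 9823/3935 ≈ 2.4963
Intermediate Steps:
c = -49115 (c = -19252 - 29863 = -49115)
c/j = -49115/(-19675) = -49115*(-1/19675) = 9823/3935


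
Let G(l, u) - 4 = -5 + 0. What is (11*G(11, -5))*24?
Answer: -264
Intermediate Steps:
G(l, u) = -1 (G(l, u) = 4 + (-5 + 0) = 4 - 5 = -1)
(11*G(11, -5))*24 = (11*(-1))*24 = -11*24 = -264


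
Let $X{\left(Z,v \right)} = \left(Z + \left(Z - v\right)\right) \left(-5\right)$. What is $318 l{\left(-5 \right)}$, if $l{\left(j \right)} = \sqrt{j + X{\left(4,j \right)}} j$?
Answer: $- 1590 i \sqrt{70} \approx - 13303.0 i$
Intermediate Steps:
$X{\left(Z,v \right)} = - 10 Z + 5 v$ ($X{\left(Z,v \right)} = \left(- v + 2 Z\right) \left(-5\right) = - 10 Z + 5 v$)
$l{\left(j \right)} = j \sqrt{-40 + 6 j}$ ($l{\left(j \right)} = \sqrt{j + \left(\left(-10\right) 4 + 5 j\right)} j = \sqrt{j + \left(-40 + 5 j\right)} j = \sqrt{-40 + 6 j} j = j \sqrt{-40 + 6 j}$)
$318 l{\left(-5 \right)} = 318 \left(- 5 \sqrt{-40 + 6 \left(-5\right)}\right) = 318 \left(- 5 \sqrt{-40 - 30}\right) = 318 \left(- 5 \sqrt{-70}\right) = 318 \left(- 5 i \sqrt{70}\right) = - 1590 i \sqrt{70}$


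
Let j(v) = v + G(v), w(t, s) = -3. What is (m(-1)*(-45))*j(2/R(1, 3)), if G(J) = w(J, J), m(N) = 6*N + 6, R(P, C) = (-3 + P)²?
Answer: 0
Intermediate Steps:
m(N) = 6 + 6*N
G(J) = -3
j(v) = -3 + v (j(v) = v - 3 = -3 + v)
(m(-1)*(-45))*j(2/R(1, 3)) = ((6 + 6*(-1))*(-45))*(-3 + 2/((-3 + 1)²)) = ((6 - 6)*(-45))*(-3 + 2/((-2)²)) = (0*(-45))*(-3 + 2/4) = 0*(-3 + 2*(¼)) = 0*(-3 + ½) = 0*(-5/2) = 0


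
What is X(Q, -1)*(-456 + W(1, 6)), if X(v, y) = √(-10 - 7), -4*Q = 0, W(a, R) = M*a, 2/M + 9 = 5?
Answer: -913*I*√17/2 ≈ -1882.2*I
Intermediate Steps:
M = -½ (M = 2/(-9 + 5) = 2/(-4) = 2*(-¼) = -½ ≈ -0.50000)
W(a, R) = -a/2
Q = 0 (Q = -¼*0 = 0)
X(v, y) = I*√17 (X(v, y) = √(-17) = I*√17)
X(Q, -1)*(-456 + W(1, 6)) = (I*√17)*(-456 - ½*1) = (I*√17)*(-456 - ½) = (I*√17)*(-913/2) = -913*I*√17/2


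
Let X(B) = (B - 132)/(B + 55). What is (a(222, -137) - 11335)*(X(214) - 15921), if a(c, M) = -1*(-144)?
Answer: 47927326397/269 ≈ 1.7817e+8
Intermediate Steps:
X(B) = (-132 + B)/(55 + B)
a(c, M) = 144
(a(222, -137) - 11335)*(X(214) - 15921) = (144 - 11335)*((-132 + 214)/(55 + 214) - 15921) = -11191*(82/269 - 15921) = -11191*(-4282667/269) = 47927326397/269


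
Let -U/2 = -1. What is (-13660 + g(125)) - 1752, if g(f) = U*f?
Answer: -15162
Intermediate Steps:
U = 2 (U = -2*(-1) = 2)
g(f) = 2*f
(-13660 + g(125)) - 1752 = (-13660 + 2*125) - 1752 = (-13660 + 250) - 1752 = -13410 - 1752 = -15162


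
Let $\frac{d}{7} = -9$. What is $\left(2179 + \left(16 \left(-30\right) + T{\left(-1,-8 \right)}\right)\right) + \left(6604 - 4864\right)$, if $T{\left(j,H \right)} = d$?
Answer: $3376$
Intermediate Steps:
$d = -63$ ($d = 7 \left(-9\right) = -63$)
$T{\left(j,H \right)} = -63$
$\left(2179 + \left(16 \left(-30\right) + T{\left(-1,-8 \right)}\right)\right) + \left(6604 - 4864\right) = \left(2179 + \left(16 \left(-30\right) - 63\right)\right) + \left(6604 - 4864\right) = \left(2179 - 543\right) + \left(6604 - 4864\right) = \left(2179 - 543\right) + 1740 = 1636 + 1740 = 3376$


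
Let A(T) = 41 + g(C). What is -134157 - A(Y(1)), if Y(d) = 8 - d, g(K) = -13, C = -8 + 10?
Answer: -134185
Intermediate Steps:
C = 2
A(T) = 28 (A(T) = 41 - 13 = 28)
-134157 - A(Y(1)) = -134157 - 1*28 = -134157 - 28 = -134185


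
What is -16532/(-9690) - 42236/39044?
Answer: 29526071/47292045 ≈ 0.62433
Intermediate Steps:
-16532/(-9690) - 42236/39044 = -16532*(-1/9690) - 42236*1/39044 = 8266/4845 - 10559/9761 = 29526071/47292045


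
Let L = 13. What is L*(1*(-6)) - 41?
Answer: -119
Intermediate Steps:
L*(1*(-6)) - 41 = 13*(1*(-6)) - 41 = 13*(-6) - 41 = -78 - 41 = -119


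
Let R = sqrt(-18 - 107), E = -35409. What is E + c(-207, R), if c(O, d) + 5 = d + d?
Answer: -35414 + 10*I*sqrt(5) ≈ -35414.0 + 22.361*I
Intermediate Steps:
R = 5*I*sqrt(5) (R = sqrt(-125) = 5*I*sqrt(5) ≈ 11.18*I)
c(O, d) = -5 + 2*d (c(O, d) = -5 + (d + d) = -5 + 2*d)
E + c(-207, R) = -35409 + (-5 + 2*(5*I*sqrt(5))) = -35409 + (-5 + 10*I*sqrt(5)) = -35414 + 10*I*sqrt(5)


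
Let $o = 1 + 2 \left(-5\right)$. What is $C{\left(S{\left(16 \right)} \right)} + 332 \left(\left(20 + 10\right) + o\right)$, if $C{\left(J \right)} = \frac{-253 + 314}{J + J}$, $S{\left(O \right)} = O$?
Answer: $\frac{223165}{32} \approx 6973.9$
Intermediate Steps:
$o = -9$ ($o = 1 - 10 = -9$)
$C{\left(J \right)} = \frac{61}{2 J}$
$C{\left(S{\left(16 \right)} \right)} + 332 \left(\left(20 + 10\right) + o\right) = \frac{61}{2 \cdot 16} + 332 \left(\left(20 + 10\right) - 9\right) = \frac{61}{2} \cdot \frac{1}{16} + 332 \left(30 - 9\right) = \frac{61}{32} + 332 \cdot 21 = \frac{61}{32} + 6972 = \frac{223165}{32}$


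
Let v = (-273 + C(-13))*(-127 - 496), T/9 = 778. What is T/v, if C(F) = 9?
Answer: 1167/27412 ≈ 0.042573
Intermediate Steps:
T = 7002 (T = 9*778 = 7002)
v = 164472 (v = (-273 + 9)*(-127 - 496) = -264*(-623) = 164472)
T/v = 7002/164472 = 7002*(1/164472) = 1167/27412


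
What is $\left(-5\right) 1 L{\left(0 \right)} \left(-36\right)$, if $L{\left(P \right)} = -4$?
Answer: $-720$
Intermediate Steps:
$\left(-5\right) 1 L{\left(0 \right)} \left(-36\right) = \left(-5\right) 1 \left(-4\right) \left(-36\right) = \left(-5\right) \left(-4\right) \left(-36\right) = 20 \left(-36\right) = -720$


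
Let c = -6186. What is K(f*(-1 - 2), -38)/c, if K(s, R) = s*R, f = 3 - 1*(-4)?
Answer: -133/1031 ≈ -0.12900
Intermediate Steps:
f = 7 (f = 3 + 4 = 7)
K(s, R) = R*s
K(f*(-1 - 2), -38)/c = -266*(-1 - 2)/(-6186) = -266*(-3)*(-1/6186) = -38*(-21)*(-1/6186) = 798*(-1/6186) = -133/1031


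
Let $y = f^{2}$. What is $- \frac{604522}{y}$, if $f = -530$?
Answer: $- \frac{302261}{140450} \approx -2.1521$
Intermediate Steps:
$y = 280900$ ($y = \left(-530\right)^{2} = 280900$)
$- \frac{604522}{y} = - \frac{604522}{280900} = \left(-604522\right) \frac{1}{280900} = - \frac{302261}{140450}$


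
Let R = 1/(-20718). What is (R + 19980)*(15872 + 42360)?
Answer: 12052441225124/10359 ≈ 1.1635e+9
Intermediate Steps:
R = -1/20718 ≈ -4.8267e-5
(R + 19980)*(15872 + 42360) = (-1/20718 + 19980)*(15872 + 42360) = (413945639/20718)*58232 = 12052441225124/10359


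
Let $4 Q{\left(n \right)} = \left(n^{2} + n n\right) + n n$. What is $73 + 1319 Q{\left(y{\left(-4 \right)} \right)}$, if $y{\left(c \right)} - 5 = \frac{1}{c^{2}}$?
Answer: $\frac{26036629}{1024} \approx 25426.0$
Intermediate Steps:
$y{\left(c \right)} = 5 + \frac{1}{c^{2}}$
$Q{\left(n \right)} = \frac{3 n^{2}}{4}$ ($Q{\left(n \right)} = \frac{\left(n^{2} + n n\right) + n n}{4} = \frac{\left(n^{2} + n^{2}\right) + n^{2}}{4} = \frac{2 n^{2} + n^{2}}{4} = \frac{3 n^{2}}{4}$)
$73 + 1319 Q{\left(y{\left(-4 \right)} \right)} = 73 + 1319 \frac{3 \left(5 + \frac{1}{16}\right)^{2}}{4} = 73 + 1319 \frac{3 \left(\frac{81}{16}\right)^{2}}{4} = 73 + 1319 \cdot \frac{3}{4} \cdot \frac{6561}{256} = 73 + 1319 \cdot \frac{19683}{1024} = 73 + \frac{25961877}{1024} = \frac{26036629}{1024}$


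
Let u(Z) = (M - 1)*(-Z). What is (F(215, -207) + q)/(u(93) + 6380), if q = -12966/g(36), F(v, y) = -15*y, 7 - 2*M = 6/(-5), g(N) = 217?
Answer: 6608190/13218989 ≈ 0.49990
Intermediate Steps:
M = 41/10 (M = 7/2 - 3/(-5) = 7/2 - 3*(-1)/5 = 7/2 - ½*(-6/5) = 7/2 + ⅗ = 41/10 ≈ 4.1000)
q = -12966/217 ≈ -59.751
u(Z) = -31*Z/10 (u(Z) = (41/10 - 1)*(-Z) = 31*(-Z)/10 = -31*Z/10)
(F(215, -207) + q)/(u(93) + 6380) = (-15*(-207) - 12966/217)/(-31/10*93 + 6380) = (3105 - 12966/217)/(-2883/10 + 6380) = 660819/(217*(60917/10)) = (660819/217)*(10/60917) = 6608190/13218989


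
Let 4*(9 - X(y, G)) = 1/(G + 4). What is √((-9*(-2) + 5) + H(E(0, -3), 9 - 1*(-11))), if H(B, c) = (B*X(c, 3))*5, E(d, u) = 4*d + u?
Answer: I*√21847/14 ≈ 10.558*I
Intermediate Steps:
X(y, G) = 9 - 1/(4*(4 + G)) (X(y, G) = 9 - 1/(4*(G + 4)) = 9 - 1/(4*(4 + G)))
E(d, u) = u + 4*d
H(B, c) = 1255*B/28 (H(B, c) = (B*((143 + 36*3)/(4*(4 + 3))))*5 = (B*((¼)*(143 + 108)/7))*5 = (B*((¼)*(⅐)*251))*5 = (B*(251/28))*5 = (251*B/28)*5 = 1255*B/28)
√((-9*(-2) + 5) + H(E(0, -3), 9 - 1*(-11))) = √((-9*(-2) + 5) + 1255*(-3 + 4*0)/28) = √((18 + 5) + 1255*(-3 + 0)/28) = √(23 + (1255/28)*(-3)) = √(23 - 3765/28) = √(-3121/28) = I*√21847/14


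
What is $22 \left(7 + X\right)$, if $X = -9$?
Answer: $-44$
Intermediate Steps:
$22 \left(7 + X\right) = 22 \left(7 - 9\right) = 22 \left(-2\right) = -44$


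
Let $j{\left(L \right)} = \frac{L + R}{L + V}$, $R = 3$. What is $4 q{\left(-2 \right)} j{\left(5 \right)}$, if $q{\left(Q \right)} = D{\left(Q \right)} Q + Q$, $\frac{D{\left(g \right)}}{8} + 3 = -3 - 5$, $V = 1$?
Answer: $928$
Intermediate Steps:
$D{\left(g \right)} = -88$ ($D{\left(g \right)} = -24 + 8 \left(-3 - 5\right) = -24 + 8 \left(-8\right) = -24 - 64 = -88$)
$j{\left(L \right)} = \frac{3 + L}{1 + L}$ ($j{\left(L \right)} = \frac{L + 3}{L + 1} = \frac{3 + L}{1 + L}$)
$q{\left(Q \right)} = - 87 Q$ ($q{\left(Q \right)} = - 88 Q + Q = - 87 Q$)
$4 q{\left(-2 \right)} j{\left(5 \right)} = 4 \left(\left(-87\right) \left(-2\right)\right) \frac{3 + 5}{1 + 5} = 4 \cdot 174 \cdot \frac{1}{6} \cdot 8 = 696 \cdot \frac{1}{6} \cdot 8 = 696 \cdot \frac{4}{3} = 928$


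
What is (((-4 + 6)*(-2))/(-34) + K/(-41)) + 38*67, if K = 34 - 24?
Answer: 1774474/697 ≈ 2545.9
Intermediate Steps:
K = 10
(((-4 + 6)*(-2))/(-34) + K/(-41)) + 38*67 = (((-4 + 6)*(-2))/(-34) + 10/(-41)) + 38*67 = ((2*(-2))*(-1/34) + 10*(-1/41)) + 2546 = (-4*(-1/34) - 10/41) + 2546 = (2/17 - 10/41) + 2546 = -88/697 + 2546 = 1774474/697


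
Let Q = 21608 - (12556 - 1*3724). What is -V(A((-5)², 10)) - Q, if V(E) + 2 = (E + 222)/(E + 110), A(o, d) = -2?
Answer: -344953/27 ≈ -12776.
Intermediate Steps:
V(E) = -2 + (222 + E)/(110 + E) (V(E) = -2 + (E + 222)/(E + 110) = -2 + (222 + E)/(110 + E))
Q = 12776 (Q = 21608 - (12556 - 3724) = 21608 - 1*8832 = 21608 - 8832 = 12776)
-V(A((-5)², 10)) - Q = -(2 - 1*(-2))/(110 - 2) - 1*12776 = -(2 + 2)/108 - 12776 = -4/108 - 12776 = -1*1/27 - 12776 = -1/27 - 12776 = -344953/27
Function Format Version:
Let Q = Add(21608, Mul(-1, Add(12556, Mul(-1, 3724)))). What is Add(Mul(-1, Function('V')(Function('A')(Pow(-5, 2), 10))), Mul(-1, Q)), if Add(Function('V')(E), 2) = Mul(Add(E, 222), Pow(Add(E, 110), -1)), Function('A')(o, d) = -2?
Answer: Rational(-344953, 27) ≈ -12776.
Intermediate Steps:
Function('V')(E) = Add(-2, Mul(Pow(Add(110, E), -1), Add(222, E))) (Function('V')(E) = Add(-2, Mul(Add(E, 222), Pow(Add(E, 110), -1))) = Add(-2, Mul(Add(222, E), Pow(Add(110, E), -1))) = Add(-2, Mul(Pow(Add(110, E), -1), Add(222, E))))
Q = 12776 (Q = Add(21608, Mul(-1, Add(12556, -3724))) = Add(21608, Mul(-1, 8832)) = Add(21608, -8832) = 12776)
Add(Mul(-1, Function('V')(Function('A')(Pow(-5, 2), 10))), Mul(-1, Q)) = Add(Mul(-1, Mul(Pow(Add(110, -2), -1), Add(2, Mul(-1, -2)))), Mul(-1, 12776)) = Add(Mul(-1, Mul(Pow(108, -1), Add(2, 2))), -12776) = Add(Mul(-1, Mul(Rational(1, 108), 4)), -12776) = Add(Mul(-1, Rational(1, 27)), -12776) = Add(Rational(-1, 27), -12776) = Rational(-344953, 27)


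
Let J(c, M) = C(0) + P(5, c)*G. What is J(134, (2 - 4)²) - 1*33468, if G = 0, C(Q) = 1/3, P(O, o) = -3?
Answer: -100403/3 ≈ -33468.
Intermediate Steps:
C(Q) = ⅓
J(c, M) = ⅓ (J(c, M) = ⅓ - 3*0 = ⅓ + 0 = ⅓)
J(134, (2 - 4)²) - 1*33468 = ⅓ - 1*33468 = ⅓ - 33468 = -100403/3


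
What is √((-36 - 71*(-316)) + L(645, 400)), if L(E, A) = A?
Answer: 20*√57 ≈ 151.00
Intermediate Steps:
√((-36 - 71*(-316)) + L(645, 400)) = √((-36 - 71*(-316)) + 400) = √((-36 + 22436) + 400) = √(22400 + 400) = √22800 = 20*√57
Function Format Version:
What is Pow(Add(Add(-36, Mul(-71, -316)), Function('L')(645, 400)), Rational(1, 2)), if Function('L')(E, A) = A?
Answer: Mul(20, Pow(57, Rational(1, 2))) ≈ 151.00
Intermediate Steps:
Pow(Add(Add(-36, Mul(-71, -316)), Function('L')(645, 400)), Rational(1, 2)) = Pow(Add(Add(-36, Mul(-71, -316)), 400), Rational(1, 2)) = Pow(Add(Add(-36, 22436), 400), Rational(1, 2)) = Pow(Add(22400, 400), Rational(1, 2)) = Pow(22800, Rational(1, 2)) = Mul(20, Pow(57, Rational(1, 2)))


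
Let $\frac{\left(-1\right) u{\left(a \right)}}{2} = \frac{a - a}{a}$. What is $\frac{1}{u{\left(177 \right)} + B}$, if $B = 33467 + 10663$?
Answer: $\frac{1}{44130} \approx 2.266 \cdot 10^{-5}$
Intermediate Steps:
$B = 44130$
$u{\left(a \right)} = 0$ ($u{\left(a \right)} = - 2 \frac{a - a}{a} = - 2 \frac{0}{a} = \left(-2\right) 0 = 0$)
$\frac{1}{u{\left(177 \right)} + B} = \frac{1}{0 + 44130} = \frac{1}{44130}$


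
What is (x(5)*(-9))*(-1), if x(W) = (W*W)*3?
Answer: 675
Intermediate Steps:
x(W) = 3*W² (x(W) = W²*3 = 3*W²)
(x(5)*(-9))*(-1) = ((3*5²)*(-9))*(-1) = ((3*25)*(-9))*(-1) = (75*(-9))*(-1) = -675*(-1) = 675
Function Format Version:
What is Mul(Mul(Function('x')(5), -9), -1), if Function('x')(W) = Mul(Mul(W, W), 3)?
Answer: 675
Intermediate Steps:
Function('x')(W) = Mul(3, Pow(W, 2)) (Function('x')(W) = Mul(Pow(W, 2), 3) = Mul(3, Pow(W, 2)))
Mul(Mul(Function('x')(5), -9), -1) = Mul(Mul(Mul(3, Pow(5, 2)), -9), -1) = Mul(Mul(Mul(3, 25), -9), -1) = Mul(Mul(75, -9), -1) = Mul(-675, -1) = 675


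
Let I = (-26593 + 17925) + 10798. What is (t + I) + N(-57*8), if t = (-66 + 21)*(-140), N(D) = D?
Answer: 7974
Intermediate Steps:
t = 6300 (t = -45*(-140) = 6300)
I = 2130 (I = -8668 + 10798 = 2130)
(t + I) + N(-57*8) = (6300 + 2130) - 57*8 = 8430 - 456 = 7974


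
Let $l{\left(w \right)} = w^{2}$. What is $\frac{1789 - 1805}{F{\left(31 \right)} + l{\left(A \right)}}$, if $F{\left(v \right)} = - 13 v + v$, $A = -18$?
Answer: $\frac{1}{3} \approx 0.33333$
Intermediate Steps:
$F{\left(v \right)} = - 12 v$
$\frac{1789 - 1805}{F{\left(31 \right)} + l{\left(A \right)}} = \frac{1789 - 1805}{\left(-12\right) 31 + \left(-18\right)^{2}} = - \frac{16}{-372 + 324} = - \frac{16}{-48} = \left(-16\right) \left(- \frac{1}{48}\right) = \frac{1}{3}$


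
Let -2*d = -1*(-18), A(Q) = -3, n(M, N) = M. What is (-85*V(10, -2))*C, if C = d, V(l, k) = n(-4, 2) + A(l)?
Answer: -5355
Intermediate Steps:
d = -9 (d = -(-1)*(-18)/2 = -1/2*18 = -9)
V(l, k) = -7 (V(l, k) = -4 - 3 = -7)
C = -9
(-85*V(10, -2))*C = -85*(-7)*(-9) = 595*(-9) = -5355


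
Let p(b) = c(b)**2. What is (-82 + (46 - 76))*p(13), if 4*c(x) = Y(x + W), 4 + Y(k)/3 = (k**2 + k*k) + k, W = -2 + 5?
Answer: -17298288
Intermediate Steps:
W = 3
Y(k) = -12 + 3*k + 6*k**2 (Y(k) = -12 + 3*((k**2 + k*k) + k) = -12 + 3*((k**2 + k**2) + k) = -12 + 3*(2*k**2 + k) = -12 + 3*(k + 2*k**2) = -12 + (3*k + 6*k**2) = -12 + 3*k + 6*k**2)
c(x) = -3/4 + 3*(3 + x)**2/2 + 3*x/4 (c(x) = (-12 + 3*(x + 3) + 6*(x + 3)**2)/4 = (-12 + 3*(3 + x) + 6*(3 + x)**2)/4 = (-12 + (9 + 3*x) + 6*(3 + x)**2)/4 = (-3 + 3*x + 6*(3 + x)**2)/4 = -3/4 + 3*(3 + x)**2/2 + 3*x/4)
p(b) = (51/4 + 3*b**2/2 + 39*b/4)**2
(-82 + (46 - 76))*p(13) = (-82 + (46 - 76))*(9*(-1 + 13 + 2*(3 + 13)**2)**2/16) = (-82 - 30)*(9*(-1 + 13 + 2*16**2)**2/16) = -63*(-1 + 13 + 2*256)**2 = -63*(-1 + 13 + 512)**2 = -63*524**2 = -63*274576 = -112*154449 = -17298288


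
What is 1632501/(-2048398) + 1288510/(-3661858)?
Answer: -4308684076919/3750471301742 ≈ -1.1488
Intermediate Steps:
1632501/(-2048398) + 1288510/(-3661858) = 1632501*(-1/2048398) + 1288510*(-1/3661858) = -1632501/2048398 - 644255/1830929 = -4308684076919/3750471301742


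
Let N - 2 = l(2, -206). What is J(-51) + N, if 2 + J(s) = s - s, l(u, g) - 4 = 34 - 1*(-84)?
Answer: 122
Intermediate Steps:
l(u, g) = 122 (l(u, g) = 4 + (34 - 1*(-84)) = 4 + (34 + 84) = 4 + 118 = 122)
N = 124 (N = 2 + 122 = 124)
J(s) = -2 (J(s) = -2 + (s - s) = -2 + 0 = -2)
J(-51) + N = -2 + 124 = 122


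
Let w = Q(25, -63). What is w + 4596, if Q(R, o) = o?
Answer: 4533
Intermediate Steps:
w = -63
w + 4596 = -63 + 4596 = 4533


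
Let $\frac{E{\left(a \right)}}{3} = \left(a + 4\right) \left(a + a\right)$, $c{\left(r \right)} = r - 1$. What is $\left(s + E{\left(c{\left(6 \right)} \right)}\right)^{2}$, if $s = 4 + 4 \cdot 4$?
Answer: $84100$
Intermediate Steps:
$c{\left(r \right)} = -1 + r$
$E{\left(a \right)} = 6 a \left(4 + a\right)$ ($E{\left(a \right)} = 3 \left(a + 4\right) \left(a + a\right) = 3 \left(4 + a\right) 2 a = 3 \cdot 2 a \left(4 + a\right) = 6 a \left(4 + a\right)$)
$s = 20$ ($s = 4 + 16 = 20$)
$\left(s + E{\left(c{\left(6 \right)} \right)}\right)^{2} = \left(20 + 6 \left(-1 + 6\right) \left(4 + \left(-1 + 6\right)\right)\right)^{2} = \left(20 + 6 \cdot 5 \left(4 + 5\right)\right)^{2} = \left(20 + 6 \cdot 5 \cdot 9\right)^{2} = \left(20 + 270\right)^{2} = 290^{2} = 84100$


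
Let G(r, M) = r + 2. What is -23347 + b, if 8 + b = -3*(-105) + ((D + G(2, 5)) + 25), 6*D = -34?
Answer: -69050/3 ≈ -23017.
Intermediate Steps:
D = -17/3 (D = (1/6)*(-34) = -17/3 ≈ -5.6667)
G(r, M) = 2 + r
b = 991/3 (b = -8 + (-3*(-105) + ((-17/3 + (2 + 2)) + 25)) = -8 + (315 + ((-17/3 + 4) + 25)) = -8 + (315 + (-5/3 + 25)) = -8 + (315 + 70/3) = -8 + 1015/3 = 991/3 ≈ 330.33)
-23347 + b = -23347 + 991/3 = -69050/3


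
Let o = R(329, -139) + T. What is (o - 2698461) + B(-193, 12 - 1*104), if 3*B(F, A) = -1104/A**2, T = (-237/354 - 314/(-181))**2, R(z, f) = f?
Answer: -28313094647406157/10491775772 ≈ -2.6986e+6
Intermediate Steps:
T = 517699009/456164164 (T = (-237*1/354 - 314*(-1/181))**2 = (-79/118 + 314/181)**2 = (22753/21358)**2 = 517699009/456164164 ≈ 1.1349)
B(F, A) = -368/A**2 (B(F, A) = (-1104/A**2)/3 = -368/A**2)
o = -62889119787/456164164 (o = -139 + 517699009/456164164 = -62889119787/456164164 ≈ -137.86)
(o - 2698461) + B(-193, 12 - 1*104) = (-62889119787/456164164 - 2698461) - 368/(12 - 1*104)**2 = -1231004095271391/456164164 - 368/(12 - 104)**2 = -1231004095271391/456164164 - 368/(-92)**2 = -1231004095271391/456164164 - 368*1/8464 = -1231004095271391/456164164 - 1/23 = -28313094647406157/10491775772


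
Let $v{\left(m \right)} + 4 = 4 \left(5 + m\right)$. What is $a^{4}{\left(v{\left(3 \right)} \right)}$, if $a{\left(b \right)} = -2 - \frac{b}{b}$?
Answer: $81$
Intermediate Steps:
$v{\left(m \right)} = 16 + 4 m$ ($v{\left(m \right)} = -4 + 4 \left(5 + m\right) = -4 + \left(20 + 4 m\right) = 16 + 4 m$)
$a{\left(b \right)} = -3$ ($a{\left(b \right)} = -2 - 1 = -3$)
$a^{4}{\left(v{\left(3 \right)} \right)} = \left(-3\right)^{4} = 81$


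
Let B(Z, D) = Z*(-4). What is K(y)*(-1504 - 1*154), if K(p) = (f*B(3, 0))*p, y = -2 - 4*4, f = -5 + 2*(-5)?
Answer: 5371920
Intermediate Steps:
f = -15 (f = -5 - 10 = -15)
B(Z, D) = -4*Z
y = -18 (y = -2 - 16 = -18)
K(p) = 180*p (K(p) = (-(-60)*3)*p = (-15*(-12))*p = 180*p)
K(y)*(-1504 - 1*154) = (180*(-18))*(-1504 - 1*154) = -3240*(-1504 - 154) = -3240*(-1658) = 5371920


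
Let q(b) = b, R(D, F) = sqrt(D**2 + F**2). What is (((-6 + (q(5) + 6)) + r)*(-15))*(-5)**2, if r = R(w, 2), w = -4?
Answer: -1875 - 750*sqrt(5) ≈ -3552.1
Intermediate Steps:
r = 2*sqrt(5) (r = sqrt((-4)**2 + 2**2) = sqrt(16 + 4) = sqrt(20) = 2*sqrt(5) ≈ 4.4721)
(((-6 + (q(5) + 6)) + r)*(-15))*(-5)**2 = (((-6 + (5 + 6)) + 2*sqrt(5))*(-15))*(-5)**2 = (((-6 + 11) + 2*sqrt(5))*(-15))*25 = ((5 + 2*sqrt(5))*(-15))*25 = (-75 - 30*sqrt(5))*25 = -1875 - 750*sqrt(5)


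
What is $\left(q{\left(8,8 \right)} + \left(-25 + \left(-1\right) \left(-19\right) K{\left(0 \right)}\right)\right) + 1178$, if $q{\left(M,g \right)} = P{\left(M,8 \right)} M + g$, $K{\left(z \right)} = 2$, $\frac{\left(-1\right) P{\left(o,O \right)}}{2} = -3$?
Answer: $1247$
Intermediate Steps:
$P{\left(o,O \right)} = 6$ ($P{\left(o,O \right)} = \left(-2\right) \left(-3\right) = 6$)
$q{\left(M,g \right)} = g + 6 M$ ($q{\left(M,g \right)} = 6 M + g = g + 6 M$)
$\left(q{\left(8,8 \right)} + \left(-25 + \left(-1\right) \left(-19\right) K{\left(0 \right)}\right)\right) + 1178 = \left(\left(8 + 6 \cdot 8\right) - \left(25 - \left(-1\right) \left(-19\right) 2\right)\right) + 1178 = \left(\left(8 + 48\right) + \left(-25 + 19 \cdot 2\right)\right) + 1178 = \left(56 + \left(-25 + 38\right)\right) + 1178 = \left(56 + 13\right) + 1178 = 69 + 1178 = 1247$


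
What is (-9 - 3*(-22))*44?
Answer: 2508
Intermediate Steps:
(-9 - 3*(-22))*44 = (-9 + 66)*44 = 57*44 = 2508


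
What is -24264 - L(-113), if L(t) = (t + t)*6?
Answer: -22908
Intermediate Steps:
L(t) = 12*t (L(t) = (2*t)*6 = 12*t)
-24264 - L(-113) = -24264 - 12*(-113) = -24264 - 1*(-1356) = -24264 + 1356 = -22908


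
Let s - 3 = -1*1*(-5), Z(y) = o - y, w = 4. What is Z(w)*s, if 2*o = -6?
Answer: -56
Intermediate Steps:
o = -3 (o = (½)*(-6) = -3)
Z(y) = -3 - y
s = 8 (s = 3 - 1*1*(-5) = 3 - 1*(-5) = 3 + 5 = 8)
Z(w)*s = (-3 - 1*4)*8 = (-3 - 4)*8 = -7*8 = -56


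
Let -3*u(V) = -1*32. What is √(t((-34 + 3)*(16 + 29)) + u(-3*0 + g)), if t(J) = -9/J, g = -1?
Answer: √2307795/465 ≈ 3.2670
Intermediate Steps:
u(V) = 32/3 (u(V) = -(-1)*32/3 = -⅓*(-32) = 32/3)
√(t((-34 + 3)*(16 + 29)) + u(-3*0 + g)) = √(-9*1/((-34 + 3)*(16 + 29)) + 32/3) = √(-9/((-31*45)) + 32/3) = √(-9/(-1395) + 32/3) = √(-9*(-1/1395) + 32/3) = √(1/155 + 32/3) = √(4963/465) = √2307795/465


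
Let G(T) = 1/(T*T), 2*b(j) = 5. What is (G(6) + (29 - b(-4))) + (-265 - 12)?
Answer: -9017/36 ≈ -250.47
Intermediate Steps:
b(j) = 5/2 (b(j) = (½)*5 = 5/2)
G(T) = T⁻²
(G(6) + (29 - b(-4))) + (-265 - 12) = (6⁻² + (29 - 1*5/2)) + (-265 - 12) = (1/36 + (29 - 5/2)) - 277 = (1/36 + 53/2) - 277 = 955/36 - 277 = -9017/36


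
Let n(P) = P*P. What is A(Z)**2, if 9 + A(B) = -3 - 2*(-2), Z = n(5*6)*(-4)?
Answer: 64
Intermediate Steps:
n(P) = P**2
Z = -3600 (Z = (5*6)**2*(-4) = 30**2*(-4) = 900*(-4) = -3600)
A(B) = -8 (A(B) = -9 + (-3 - 2*(-2)) = -9 + (-3 + 4) = -9 + 1 = -8)
A(Z)**2 = (-8)**2 = 64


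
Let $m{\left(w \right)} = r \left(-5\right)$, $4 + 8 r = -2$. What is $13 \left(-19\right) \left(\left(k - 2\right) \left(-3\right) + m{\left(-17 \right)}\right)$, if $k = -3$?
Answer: $- \frac{18525}{4} \approx -4631.3$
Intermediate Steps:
$r = - \frac{3}{4}$ ($r = - \frac{1}{2} + \frac{1}{8} \left(-2\right) = - \frac{1}{2} - \frac{1}{4} = - \frac{3}{4} \approx -0.75$)
$m{\left(w \right)} = \frac{15}{4}$ ($m{\left(w \right)} = \left(- \frac{3}{4}\right) \left(-5\right) = \frac{15}{4}$)
$13 \left(-19\right) \left(\left(k - 2\right) \left(-3\right) + m{\left(-17 \right)}\right) = 13 \left(-19\right) \left(\left(-3 - 2\right) \left(-3\right) + \frac{15}{4}\right) = - 247 \left(\left(-5\right) \left(-3\right) + \frac{15}{4}\right) = - 247 \left(15 + \frac{15}{4}\right) = \left(-247\right) \frac{75}{4} = - \frac{18525}{4}$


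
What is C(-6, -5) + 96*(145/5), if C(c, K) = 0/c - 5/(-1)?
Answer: 2789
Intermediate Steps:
C(c, K) = 5 (C(c, K) = 0 - 5*(-1) = 0 + 5 = 5)
C(-6, -5) + 96*(145/5) = 5 + 96*(145/5) = 5 + 96*(145*(⅕)) = 5 + 96*29 = 5 + 2784 = 2789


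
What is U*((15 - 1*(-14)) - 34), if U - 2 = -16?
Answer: 70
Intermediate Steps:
U = -14 (U = 2 - 16 = -14)
U*((15 - 1*(-14)) - 34) = -14*((15 - 1*(-14)) - 34) = -14*((15 + 14) - 34) = -14*(29 - 34) = -14*(-5) = 70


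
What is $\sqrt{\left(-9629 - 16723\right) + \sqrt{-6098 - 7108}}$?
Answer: $\sqrt{-26352 + i \sqrt{13206}} \approx 0.354 + 162.33 i$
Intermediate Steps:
$\sqrt{\left(-9629 - 16723\right) + \sqrt{-6098 - 7108}} = \sqrt{\left(-9629 - 16723\right) + \sqrt{-13206}} = \sqrt{-26352 + i \sqrt{13206}}$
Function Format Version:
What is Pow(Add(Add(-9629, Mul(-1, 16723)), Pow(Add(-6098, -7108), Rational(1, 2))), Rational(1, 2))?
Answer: Pow(Add(-26352, Mul(I, Pow(13206, Rational(1, 2)))), Rational(1, 2)) ≈ Add(0.3540, Mul(162.33, I))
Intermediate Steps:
Pow(Add(Add(-9629, Mul(-1, 16723)), Pow(Add(-6098, -7108), Rational(1, 2))), Rational(1, 2)) = Pow(Add(Add(-9629, -16723), Pow(-13206, Rational(1, 2))), Rational(1, 2)) = Pow(Add(-26352, Mul(I, Pow(13206, Rational(1, 2)))), Rational(1, 2))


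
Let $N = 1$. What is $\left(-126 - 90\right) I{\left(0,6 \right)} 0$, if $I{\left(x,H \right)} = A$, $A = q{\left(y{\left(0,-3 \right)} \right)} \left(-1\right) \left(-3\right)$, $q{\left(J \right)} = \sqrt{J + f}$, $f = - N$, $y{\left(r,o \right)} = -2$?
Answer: $0$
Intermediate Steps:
$f = -1$ ($f = \left(-1\right) 1 = -1$)
$q{\left(J \right)} = \sqrt{-1 + J}$ ($q{\left(J \right)} = \sqrt{J - 1} = \sqrt{-1 + J}$)
$A = 3 i \sqrt{3}$ ($A = \sqrt{-1 - 2} \left(-1\right) \left(-3\right) = \sqrt{-3} \left(-1\right) \left(-3\right) = i \sqrt{3} \left(-1\right) \left(-3\right) = - i \sqrt{3} \left(-3\right) = 3 i \sqrt{3} \approx 5.1962 i$)
$I{\left(x,H \right)} = 3 i \sqrt{3}$
$\left(-126 - 90\right) I{\left(0,6 \right)} 0 = \left(-126 - 90\right) 3 i \sqrt{3} \cdot 0 = \left(-216\right) 0 = 0$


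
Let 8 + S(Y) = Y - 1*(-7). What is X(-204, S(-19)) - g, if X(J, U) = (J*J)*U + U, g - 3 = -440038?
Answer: -392305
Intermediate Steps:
g = -440035 (g = 3 - 440038 = -440035)
S(Y) = -1 + Y (S(Y) = -8 + (Y - 1*(-7)) = -8 + (Y + 7) = -8 + (7 + Y) = -1 + Y)
X(J, U) = U + U*J**2 (X(J, U) = J**2*U + U = U*J**2 + U = U + U*J**2)
X(-204, S(-19)) - g = (-1 - 19)*(1 + (-204)**2) - 1*(-440035) = -20*(1 + 41616) + 440035 = -20*41617 + 440035 = -832340 + 440035 = -392305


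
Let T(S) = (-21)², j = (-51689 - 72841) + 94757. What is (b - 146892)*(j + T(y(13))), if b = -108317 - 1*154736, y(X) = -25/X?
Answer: 12024506740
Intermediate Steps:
b = -263053 (b = -108317 - 154736 = -263053)
j = -29773 (j = -124530 + 94757 = -29773)
T(S) = 441
(b - 146892)*(j + T(y(13))) = (-263053 - 146892)*(-29773 + 441) = -409945*(-29332) = 12024506740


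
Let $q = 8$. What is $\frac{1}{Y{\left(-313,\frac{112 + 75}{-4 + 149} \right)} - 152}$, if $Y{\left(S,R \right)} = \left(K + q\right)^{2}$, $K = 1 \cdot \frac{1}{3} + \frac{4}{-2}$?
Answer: $- \frac{9}{1007} \approx -0.0089374$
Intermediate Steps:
$K = - \frac{5}{3}$ ($K = 1 \cdot \frac{1}{3} + 4 \left(- \frac{1}{2}\right) = \frac{1}{3} - 2 = - \frac{5}{3} \approx -1.6667$)
$Y{\left(S,R \right)} = \frac{361}{9}$ ($Y{\left(S,R \right)} = \left(- \frac{5}{3} + 8\right)^{2} = \left(\frac{19}{3}\right)^{2} = \frac{361}{9}$)
$\frac{1}{Y{\left(-313,\frac{112 + 75}{-4 + 149} \right)} - 152} = \frac{1}{\frac{361}{9} - 152} = \frac{1}{- \frac{1007}{9}} = - \frac{9}{1007}$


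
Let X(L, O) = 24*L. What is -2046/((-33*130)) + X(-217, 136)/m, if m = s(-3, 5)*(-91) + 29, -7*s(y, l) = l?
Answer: -167803/3055 ≈ -54.927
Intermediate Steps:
s(y, l) = -l/7
m = 94 (m = -⅐*5*(-91) + 29 = -5/7*(-91) + 29 = 65 + 29 = 94)
-2046/((-33*130)) + X(-217, 136)/m = -2046/((-33*130)) + (24*(-217))/94 = -2046/(-4290) - 5208*1/94 = -2046*(-1/4290) - 2604/47 = 31/65 - 2604/47 = -167803/3055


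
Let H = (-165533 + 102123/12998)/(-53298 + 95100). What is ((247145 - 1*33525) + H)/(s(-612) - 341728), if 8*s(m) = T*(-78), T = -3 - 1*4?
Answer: -116066651137709/185638227181761 ≈ -0.62523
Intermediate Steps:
T = -7 (T = -3 - 4 = -7)
H = -2151495811/543342396 (H = (-165533 + 102123*(1/12998))/41802 = (-165533 + 102123/12998)*(1/41802) = -2151495811/12998*1/41802 = -2151495811/543342396 ≈ -3.9597)
s(m) = 273/4 (s(m) = (-7*(-78))/8 = (⅛)*546 = 273/4)
((247145 - 1*33525) + H)/(s(-612) - 341728) = ((247145 - 1*33525) - 2151495811/543342396)/(273/4 - 341728) = ((247145 - 33525) - 2151495811/543342396)/(-1366639/4) = (213620 - 2151495811/543342396)*(-4/1366639) = (116066651137709/543342396)*(-4/1366639) = -116066651137709/185638227181761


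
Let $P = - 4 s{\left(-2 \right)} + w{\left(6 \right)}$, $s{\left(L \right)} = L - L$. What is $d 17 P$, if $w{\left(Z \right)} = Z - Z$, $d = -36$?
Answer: $0$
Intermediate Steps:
$w{\left(Z \right)} = 0$
$s{\left(L \right)} = 0$
$P = 0$ ($P = \left(-4\right) 0 + 0 = 0 + 0 = 0$)
$d 17 P = \left(-36\right) 17 \cdot 0 = \left(-612\right) 0 = 0$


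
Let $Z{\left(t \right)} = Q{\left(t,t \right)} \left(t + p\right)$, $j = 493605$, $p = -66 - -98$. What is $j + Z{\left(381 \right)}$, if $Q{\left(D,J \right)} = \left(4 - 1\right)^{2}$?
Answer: $497322$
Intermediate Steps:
$p = 32$ ($p = -66 + 98 = 32$)
$Q{\left(D,J \right)} = 9$ ($Q{\left(D,J \right)} = 3^{2} = 9$)
$Z{\left(t \right)} = 288 + 9 t$ ($Z{\left(t \right)} = 9 \left(t + 32\right) = 9 \left(32 + t\right) = 288 + 9 t$)
$j + Z{\left(381 \right)} = 493605 + \left(288 + 9 \cdot 381\right) = 493605 + \left(288 + 3429\right) = 493605 + 3717 = 497322$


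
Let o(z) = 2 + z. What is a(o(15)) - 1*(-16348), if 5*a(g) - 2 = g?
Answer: 81759/5 ≈ 16352.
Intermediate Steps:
a(g) = 2/5 + g/5
a(o(15)) - 1*(-16348) = (2/5 + (2 + 15)/5) - 1*(-16348) = (2/5 + (1/5)*17) + 16348 = (2/5 + 17/5) + 16348 = 19/5 + 16348 = 81759/5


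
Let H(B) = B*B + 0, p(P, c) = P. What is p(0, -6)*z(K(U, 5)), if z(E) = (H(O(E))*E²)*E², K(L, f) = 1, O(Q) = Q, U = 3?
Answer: 0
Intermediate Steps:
H(B) = B² (H(B) = B² + 0 = B²)
z(E) = E⁶ (z(E) = (E²*E²)*E² = E⁴*E² = E⁶)
p(0, -6)*z(K(U, 5)) = 0*1⁶ = 0*1 = 0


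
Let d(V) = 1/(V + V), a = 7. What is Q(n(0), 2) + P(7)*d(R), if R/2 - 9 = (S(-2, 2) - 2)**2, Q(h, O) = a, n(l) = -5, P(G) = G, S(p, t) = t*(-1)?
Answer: 707/100 ≈ 7.0700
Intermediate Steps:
S(p, t) = -t
Q(h, O) = 7
R = 50 (R = 18 + 2*(-1*2 - 2)**2 = 18 + 2*(-2 - 2)**2 = 18 + 2*(-4)**2 = 18 + 2*16 = 18 + 32 = 50)
d(V) = 1/(2*V)
Q(n(0), 2) + P(7)*d(R) = 7 + 7*((1/2)/50) = 7 + 7*((1/2)*(1/50)) = 7 + 7*(1/100) = 7 + 7/100 = 707/100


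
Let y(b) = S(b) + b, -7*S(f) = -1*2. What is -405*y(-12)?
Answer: 33210/7 ≈ 4744.3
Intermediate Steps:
S(f) = 2/7 (S(f) = -(-1)*2/7 = -⅐*(-2) = 2/7)
y(b) = 2/7 + b
-405*y(-12) = -405*(2/7 - 12) = -405*(-82/7) = 33210/7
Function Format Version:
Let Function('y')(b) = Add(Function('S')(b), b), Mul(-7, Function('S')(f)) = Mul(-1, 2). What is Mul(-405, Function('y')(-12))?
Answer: Rational(33210, 7) ≈ 4744.3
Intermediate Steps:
Function('S')(f) = Rational(2, 7) (Function('S')(f) = Mul(Rational(-1, 7), Mul(-1, 2)) = Mul(Rational(-1, 7), -2) = Rational(2, 7))
Function('y')(b) = Add(Rational(2, 7), b)
Mul(-405, Function('y')(-12)) = Mul(-405, Add(Rational(2, 7), -12)) = Mul(-405, Rational(-82, 7)) = Rational(33210, 7)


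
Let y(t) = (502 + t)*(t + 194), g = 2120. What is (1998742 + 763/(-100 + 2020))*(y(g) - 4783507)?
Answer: 4926695977956803/1920 ≈ 2.5660e+12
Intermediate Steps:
y(t) = (194 + t)*(502 + t) (y(t) = (502 + t)*(194 + t) = (194 + t)*(502 + t))
(1998742 + 763/(-100 + 2020))*(y(g) - 4783507) = (1998742 + 763/(-100 + 2020))*((97388 + 2120² + 696*2120) - 4783507) = (1998742 + 763/1920)*((97388 + 4494400 + 1475520) - 4783507) = (1998742 + 763*(1/1920))*(6067308 - 4783507) = (1998742 + 763/1920)*1283801 = (3837585403/1920)*1283801 = 4926695977956803/1920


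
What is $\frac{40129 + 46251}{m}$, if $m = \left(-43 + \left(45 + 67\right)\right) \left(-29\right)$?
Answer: $- \frac{86380}{2001} \approx -43.168$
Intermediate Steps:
$m = -2001$ ($m = \left(-43 + 112\right) \left(-29\right) = 69 \left(-29\right) = -2001$)
$\frac{40129 + 46251}{m} = \frac{40129 + 46251}{-2001} = 86380 \left(- \frac{1}{2001}\right) = - \frac{86380}{2001}$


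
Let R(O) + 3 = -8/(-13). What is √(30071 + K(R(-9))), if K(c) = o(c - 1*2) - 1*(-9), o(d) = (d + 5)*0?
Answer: 8*√470 ≈ 173.44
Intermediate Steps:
R(O) = -31/13 (R(O) = -3 - 8/(-13) = -3 - 8*(-1/13) = -3 + 8/13 = -31/13)
o(d) = 0 (o(d) = (5 + d)*0 = 0)
K(c) = 9 (K(c) = 0 - 1*(-9) = 0 + 9 = 9)
√(30071 + K(R(-9))) = √(30071 + 9) = √30080 = 8*√470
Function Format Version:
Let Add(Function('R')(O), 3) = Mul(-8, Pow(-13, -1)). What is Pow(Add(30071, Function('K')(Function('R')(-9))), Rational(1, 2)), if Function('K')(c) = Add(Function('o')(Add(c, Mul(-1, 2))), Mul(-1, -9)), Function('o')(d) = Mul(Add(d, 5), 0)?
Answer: Mul(8, Pow(470, Rational(1, 2))) ≈ 173.44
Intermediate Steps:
Function('R')(O) = Rational(-31, 13) (Function('R')(O) = Add(-3, Mul(-8, Pow(-13, -1))) = Add(-3, Mul(-8, Rational(-1, 13))) = Add(-3, Rational(8, 13)) = Rational(-31, 13))
Function('o')(d) = 0 (Function('o')(d) = Mul(Add(5, d), 0) = 0)
Function('K')(c) = 9 (Function('K')(c) = Add(0, Mul(-1, -9)) = Add(0, 9) = 9)
Pow(Add(30071, Function('K')(Function('R')(-9))), Rational(1, 2)) = Pow(Add(30071, 9), Rational(1, 2)) = Pow(30080, Rational(1, 2)) = Mul(8, Pow(470, Rational(1, 2)))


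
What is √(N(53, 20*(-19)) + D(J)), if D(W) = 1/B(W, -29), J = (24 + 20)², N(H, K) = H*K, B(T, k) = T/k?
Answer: 3*I*√4332341/44 ≈ 141.92*I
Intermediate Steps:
J = 1936 (J = 44² = 1936)
D(W) = -29/W (D(W) = 1/(W/(-29)) = 1/(W*(-1/29)) = 1/(-W/29) = -29/W)
√(N(53, 20*(-19)) + D(J)) = √(53*(20*(-19)) - 29/1936) = √(53*(-380) - 29*1/1936) = √(-20140 - 29/1936) = √(-38991069/1936) = 3*I*√4332341/44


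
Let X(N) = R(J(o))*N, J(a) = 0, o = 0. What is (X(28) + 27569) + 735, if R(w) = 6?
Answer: 28472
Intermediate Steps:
X(N) = 6*N
(X(28) + 27569) + 735 = (6*28 + 27569) + 735 = (168 + 27569) + 735 = 27737 + 735 = 28472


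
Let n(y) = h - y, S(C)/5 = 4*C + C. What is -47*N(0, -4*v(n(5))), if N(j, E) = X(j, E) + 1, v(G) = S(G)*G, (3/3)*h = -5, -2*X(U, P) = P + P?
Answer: -470047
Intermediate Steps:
S(C) = 25*C (S(C) = 5*(4*C + C) = 5*(5*C) = 25*C)
X(U, P) = -P (X(U, P) = -(P + P)/2 = -P)
h = -5
n(y) = -5 - y
v(G) = 25*G² (v(G) = (25*G)*G = 25*G²)
N(j, E) = 1 - E (N(j, E) = -E + 1 = 1 - E)
-47*N(0, -4*v(n(5))) = -47*(1 - (-4)*25*(-5 - 1*5)²) = -47*(1 - (-4)*25*(-5 - 5)²) = -47*(1 - (-4)*25*(-10)²) = -47*(1 - (-4)*25*100) = -47*(1 - (-4)*2500) = -47*(1 - 1*(-10000)) = -47*(1 + 10000) = -47*10001 = -470047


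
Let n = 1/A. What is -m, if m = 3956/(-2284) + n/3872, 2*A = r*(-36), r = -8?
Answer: 551434181/318371328 ≈ 1.7320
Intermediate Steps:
A = 144 (A = (-8*(-36))/2 = (1/2)*288 = 144)
n = 1/144 ≈ 0.0069444
m = -551434181/318371328 (m = 3956/(-2284) + (1/144)/3872 = 3956*(-1/2284) + (1/144)*(1/3872) = -989/571 + 1/557568 = -551434181/318371328 ≈ -1.7320)
-m = -1*(-551434181/318371328) = 551434181/318371328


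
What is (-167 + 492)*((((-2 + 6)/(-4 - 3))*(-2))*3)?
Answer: 7800/7 ≈ 1114.3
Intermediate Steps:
(-167 + 492)*((((-2 + 6)/(-4 - 3))*(-2))*3) = 325*(((4/(-7))*(-2))*3) = 325*(((4*(-⅐))*(-2))*3) = 325*(-4/7*(-2)*3) = 325*((8/7)*3) = 325*(24/7) = 7800/7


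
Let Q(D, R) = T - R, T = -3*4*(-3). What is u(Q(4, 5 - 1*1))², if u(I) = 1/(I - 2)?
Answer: 1/900 ≈ 0.0011111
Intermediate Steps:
T = 36 (T = -12*(-3) = 36)
Q(D, R) = 36 - R
u(I) = 1/(-2 + I)
u(Q(4, 5 - 1*1))² = (1/(-2 + (36 - (5 - 1*1))))² = (1/(-2 + (36 - (5 - 1))))² = (1/(-2 + (36 - 1*4)))² = (1/(-2 + (36 - 4)))² = (1/(-2 + 32))² = (1/30)² = 1/900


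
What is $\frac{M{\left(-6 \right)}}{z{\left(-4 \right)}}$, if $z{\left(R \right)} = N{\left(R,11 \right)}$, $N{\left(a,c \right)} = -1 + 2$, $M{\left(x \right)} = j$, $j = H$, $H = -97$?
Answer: $-97$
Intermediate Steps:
$j = -97$
$M{\left(x \right)} = -97$
$N{\left(a,c \right)} = 1$
$z{\left(R \right)} = 1$
$\frac{M{\left(-6 \right)}}{z{\left(-4 \right)}} = - \frac{97}{1} = \left(-97\right) 1 = -97$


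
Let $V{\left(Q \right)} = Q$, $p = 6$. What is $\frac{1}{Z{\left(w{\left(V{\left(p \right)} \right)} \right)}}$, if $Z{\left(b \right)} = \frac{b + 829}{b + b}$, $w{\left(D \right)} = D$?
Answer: $\frac{12}{835} \approx 0.014371$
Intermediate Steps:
$Z{\left(b \right)} = \frac{829 + b}{2 b}$
$\frac{1}{Z{\left(w{\left(V{\left(p \right)} \right)} \right)}} = \frac{1}{\frac{1}{2} \cdot \frac{1}{6} \left(829 + 6\right)} = \frac{1}{\frac{1}{2} \cdot \frac{1}{6} \cdot 835} = \frac{1}{\frac{835}{12}} = \frac{12}{835}$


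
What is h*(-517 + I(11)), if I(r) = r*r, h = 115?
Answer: -45540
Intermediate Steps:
I(r) = r**2
h*(-517 + I(11)) = 115*(-517 + 11**2) = 115*(-517 + 121) = 115*(-396) = -45540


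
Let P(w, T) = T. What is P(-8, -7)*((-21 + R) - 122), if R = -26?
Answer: 1183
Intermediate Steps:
P(-8, -7)*((-21 + R) - 122) = -7*((-21 - 26) - 122) = -7*(-47 - 122) = -7*(-169) = 1183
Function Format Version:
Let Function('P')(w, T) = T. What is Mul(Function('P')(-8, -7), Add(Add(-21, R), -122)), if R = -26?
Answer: 1183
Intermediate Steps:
Mul(Function('P')(-8, -7), Add(Add(-21, R), -122)) = Mul(-7, Add(Add(-21, -26), -122)) = Mul(-7, Add(-47, -122)) = Mul(-7, -169) = 1183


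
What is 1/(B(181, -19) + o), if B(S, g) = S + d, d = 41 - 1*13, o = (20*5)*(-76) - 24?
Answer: -1/7415 ≈ -0.00013486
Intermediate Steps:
o = -7624 (o = 100*(-76) - 24 = -7600 - 24 = -7624)
d = 28 (d = 41 - 13 = 28)
B(S, g) = 28 + S (B(S, g) = S + 28 = 28 + S)
1/(B(181, -19) + o) = 1/((28 + 181) - 7624) = 1/(209 - 7624) = 1/(-7415) = -1/7415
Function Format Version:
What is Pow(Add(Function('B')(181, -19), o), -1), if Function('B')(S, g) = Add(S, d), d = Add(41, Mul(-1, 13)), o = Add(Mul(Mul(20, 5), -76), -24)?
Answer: Rational(-1, 7415) ≈ -0.00013486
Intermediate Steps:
o = -7624 (o = Add(Mul(100, -76), -24) = Add(-7600, -24) = -7624)
d = 28 (d = Add(41, -13) = 28)
Function('B')(S, g) = Add(28, S) (Function('B')(S, g) = Add(S, 28) = Add(28, S))
Pow(Add(Function('B')(181, -19), o), -1) = Pow(Add(Add(28, 181), -7624), -1) = Pow(Add(209, -7624), -1) = Pow(-7415, -1) = Rational(-1, 7415)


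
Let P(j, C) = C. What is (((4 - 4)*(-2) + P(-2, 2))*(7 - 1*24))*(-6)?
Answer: 204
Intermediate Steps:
(((4 - 4)*(-2) + P(-2, 2))*(7 - 1*24))*(-6) = (((4 - 4)*(-2) + 2)*(7 - 1*24))*(-6) = ((0*(-2) + 2)*(7 - 24))*(-6) = ((0 + 2)*(-17))*(-6) = (2*(-17))*(-6) = -34*(-6) = 204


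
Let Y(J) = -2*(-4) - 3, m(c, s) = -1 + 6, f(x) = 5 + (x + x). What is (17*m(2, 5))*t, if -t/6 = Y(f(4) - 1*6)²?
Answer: -12750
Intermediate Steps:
f(x) = 5 + 2*x
m(c, s) = 5
Y(J) = 5 (Y(J) = 8 - 3 = 5)
t = -150 (t = -6*5² = -6*25 = -150)
(17*m(2, 5))*t = (17*5)*(-150) = 85*(-150) = -12750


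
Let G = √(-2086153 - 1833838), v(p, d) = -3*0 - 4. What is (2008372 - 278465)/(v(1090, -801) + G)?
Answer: -6919628/3920007 - 1729907*I*√3919991/3920007 ≈ -1.7652 - 873.73*I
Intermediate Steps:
v(p, d) = -4 (v(p, d) = 0 - 4 = -4)
G = I*√3919991 (G = √(-3919991) = I*√3919991 ≈ 1979.9*I)
(2008372 - 278465)/(v(1090, -801) + G) = (2008372 - 278465)/(-4 + I*√3919991) = 1729907/(-4 + I*√3919991)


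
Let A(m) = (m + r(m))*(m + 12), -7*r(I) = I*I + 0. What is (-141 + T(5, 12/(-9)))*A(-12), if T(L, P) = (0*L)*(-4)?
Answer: 0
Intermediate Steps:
T(L, P) = 0 (T(L, P) = 0*(-4) = 0)
r(I) = -I²/7 (r(I) = -(I*I + 0)/7 = -(I² + 0)/7 = -I²/7)
A(m) = (12 + m)*(m - m²/7) (A(m) = (m - m²/7)*(m + 12) = (m - m²/7)*(12 + m) = (12 + m)*(m - m²/7))
(-141 + T(5, 12/(-9)))*A(-12) = (-141 + 0)*((⅐)*(-12)*(84 - 1*(-12)² - 5*(-12))) = -141*(-12)*(84 - 1*144 + 60)/7 = -141*(-12)*(84 - 144 + 60)/7 = -141*(-12)*0/7 = -141*0 = 0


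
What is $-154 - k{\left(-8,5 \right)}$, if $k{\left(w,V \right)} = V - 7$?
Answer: $-152$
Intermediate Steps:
$k{\left(w,V \right)} = -7 + V$ ($k{\left(w,V \right)} = V - 7 = -7 + V$)
$-154 - k{\left(-8,5 \right)} = -154 - \left(-7 + 5\right) = -154 - -2 = -154 + 2 = -152$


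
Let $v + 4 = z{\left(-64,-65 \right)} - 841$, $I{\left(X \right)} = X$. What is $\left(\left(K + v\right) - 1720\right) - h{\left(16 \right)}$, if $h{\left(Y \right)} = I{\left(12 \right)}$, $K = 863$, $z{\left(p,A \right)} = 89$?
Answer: $-1625$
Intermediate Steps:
$h{\left(Y \right)} = 12$
$v = -756$ ($v = -4 + \left(89 - 841\right) = -4 - 752 = -756$)
$\left(\left(K + v\right) - 1720\right) - h{\left(16 \right)} = \left(\left(863 - 756\right) - 1720\right) - 12 = \left(107 - 1720\right) - 12 = -1613 - 12 = -1625$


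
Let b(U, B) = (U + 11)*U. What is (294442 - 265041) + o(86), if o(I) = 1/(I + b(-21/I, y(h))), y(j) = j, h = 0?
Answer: 18129575427/616631 ≈ 29401.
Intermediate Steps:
b(U, B) = U*(11 + U) (b(U, B) = (11 + U)*U = U*(11 + U))
o(I) = 1/(I - 21*(11 - 21/I)/I) (o(I) = 1/(I + (-21/I)*(11 - 21/I)) = 1/(I - 21*(11 - 21/I)/I))
(294442 - 265041) + o(86) = (294442 - 265041) + 86²/(441 + 86³ - 231*86) = 29401 + 7396/(441 + 636056 - 19866) = 29401 + 7396/616631 = 18129575427/616631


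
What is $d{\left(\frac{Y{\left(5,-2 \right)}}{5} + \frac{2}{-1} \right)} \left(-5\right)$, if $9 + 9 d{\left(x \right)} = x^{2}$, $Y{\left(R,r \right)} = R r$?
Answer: $- \frac{35}{9} \approx -3.8889$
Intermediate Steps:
$d{\left(x \right)} = -1 + \frac{x^{2}}{9}$
$d{\left(\frac{Y{\left(5,-2 \right)}}{5} + \frac{2}{-1} \right)} \left(-5\right) = \left(-1 + \frac{\left(\frac{5 \left(-2\right)}{5} + \frac{2}{-1}\right)^{2}}{9}\right) \left(-5\right) = \left(-1 + \frac{\left(\left(-10\right) \frac{1}{5} + 2 \left(-1\right)\right)^{2}}{9}\right) \left(-5\right) = \left(-1 + \frac{\left(-2 - 2\right)^{2}}{9}\right) \left(-5\right) = \left(-1 + \frac{\left(-4\right)^{2}}{9}\right) \left(-5\right) = \left(-1 + \frac{1}{9} \cdot 16\right) \left(-5\right) = \left(-1 + \frac{16}{9}\right) \left(-5\right) = \frac{7}{9} \left(-5\right) = - \frac{35}{9}$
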